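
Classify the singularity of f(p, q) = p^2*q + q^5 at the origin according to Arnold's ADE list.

D_{6}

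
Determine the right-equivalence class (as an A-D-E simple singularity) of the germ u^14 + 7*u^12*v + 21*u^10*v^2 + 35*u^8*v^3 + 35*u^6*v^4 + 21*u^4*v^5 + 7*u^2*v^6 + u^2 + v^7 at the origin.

A_{6}

The Hessian of f at 0 has rank 1. Corank 1: A-series; mu = 6 gives A_6.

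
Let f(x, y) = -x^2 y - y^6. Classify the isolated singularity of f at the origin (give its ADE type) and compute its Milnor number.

Type D_7, Milnor number mu = 7.

The Hessian of f at 0 has rank 0. Corank 2; j^3 = -x^2*y has shape L^2 M (L != M), so D-series; mu = 7 gives D_7.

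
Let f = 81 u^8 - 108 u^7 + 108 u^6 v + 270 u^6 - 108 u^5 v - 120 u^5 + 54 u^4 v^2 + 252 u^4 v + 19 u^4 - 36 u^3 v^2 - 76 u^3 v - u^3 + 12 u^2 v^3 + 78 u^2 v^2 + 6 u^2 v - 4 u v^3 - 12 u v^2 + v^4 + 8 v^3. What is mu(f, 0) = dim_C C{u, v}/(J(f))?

The Hessian of f at 0 has rank 0. Corank 2; j^3 = -(u - 2*v)^3 is a perfect cube, so E-series; the 4-jet and mu = 6 give E_6.

6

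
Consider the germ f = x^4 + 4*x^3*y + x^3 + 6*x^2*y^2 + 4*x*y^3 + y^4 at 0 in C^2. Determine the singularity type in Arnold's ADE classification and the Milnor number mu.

The Hessian of f at 0 is [[0, 0], [0, 0]] with rank 0, so corank 2. A Groebner basis of the Jacobian ideal J(f) in C{x,y} is {y^4, x*y^2 + y^3/3, x^2}; counting standard monomials gives mu = 6. Corank 2; j^3 = x^3 is a perfect cube, so E-series; the 4-jet and mu = 6 give E_6.

Type E_6, Milnor number mu = 6.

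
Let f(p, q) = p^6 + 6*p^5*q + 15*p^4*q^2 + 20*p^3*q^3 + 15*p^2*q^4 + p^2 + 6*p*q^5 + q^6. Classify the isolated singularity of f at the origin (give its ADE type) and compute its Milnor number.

Type A5, Milnor number mu = 5.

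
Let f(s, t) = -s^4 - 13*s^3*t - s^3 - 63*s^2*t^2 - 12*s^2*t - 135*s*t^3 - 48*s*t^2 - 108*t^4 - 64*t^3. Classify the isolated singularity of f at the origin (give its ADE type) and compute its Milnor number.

Type E7, Milnor number mu = 7.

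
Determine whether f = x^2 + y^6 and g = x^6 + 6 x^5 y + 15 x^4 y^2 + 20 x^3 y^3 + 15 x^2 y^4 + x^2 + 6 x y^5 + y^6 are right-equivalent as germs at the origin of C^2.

Yes.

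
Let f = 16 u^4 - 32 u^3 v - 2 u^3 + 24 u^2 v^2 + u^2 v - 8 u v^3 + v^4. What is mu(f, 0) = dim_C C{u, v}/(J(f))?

The Hessian of f at 0 has rank 0. Corank 2; j^3 = -u^2*(2*u - v) has shape L^2 M (L != M), so D-series; mu = 5 gives D_5.

5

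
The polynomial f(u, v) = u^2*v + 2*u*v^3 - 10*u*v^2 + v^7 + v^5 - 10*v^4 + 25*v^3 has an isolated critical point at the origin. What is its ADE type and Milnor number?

Type D8, Milnor number mu = 8.

The Hessian of f at 0 is [[0, 0], [0, 0]] with rank 0, so corank 2. A Groebner basis of the Jacobian ideal J(f) in C{u,v} is {u^2*v^2 + 10*u^2*v + u^2/7 - 524*u*v^2/7 - 880*u*v/7 + 625*v^2, u^3 - 15*u^2*v - u^2/7 + 524*u*v^2/7 + 880*u*v/7 - 625*v^2, u*v + v^3 - 5*v^2}; counting standard monomials gives mu = 8. Corank 2; j^3 = v*(u - 5*v)^2 has shape L^2 M (L != M), so D-series; mu = 8 gives D_8.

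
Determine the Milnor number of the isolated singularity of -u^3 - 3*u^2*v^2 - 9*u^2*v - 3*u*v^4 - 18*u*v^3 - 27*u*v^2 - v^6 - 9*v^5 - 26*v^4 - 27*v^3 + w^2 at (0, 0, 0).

6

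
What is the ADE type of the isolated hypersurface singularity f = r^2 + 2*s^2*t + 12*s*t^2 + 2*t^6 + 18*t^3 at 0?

D_7

The Hessian of f at 0 has rank 1. Corank 2; j^3 = 2*t*(s + 3*t)^2 has shape L^2 M (L != M), so D-series; mu = 7 gives D_7.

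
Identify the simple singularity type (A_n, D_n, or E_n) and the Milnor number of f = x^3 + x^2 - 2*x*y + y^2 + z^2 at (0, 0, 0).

Type A_{2}, Milnor number mu = 2.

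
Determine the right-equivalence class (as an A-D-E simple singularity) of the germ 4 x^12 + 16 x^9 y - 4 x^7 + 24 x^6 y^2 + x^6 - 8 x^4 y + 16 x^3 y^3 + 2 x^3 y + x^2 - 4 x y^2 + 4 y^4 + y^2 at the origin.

A_{1}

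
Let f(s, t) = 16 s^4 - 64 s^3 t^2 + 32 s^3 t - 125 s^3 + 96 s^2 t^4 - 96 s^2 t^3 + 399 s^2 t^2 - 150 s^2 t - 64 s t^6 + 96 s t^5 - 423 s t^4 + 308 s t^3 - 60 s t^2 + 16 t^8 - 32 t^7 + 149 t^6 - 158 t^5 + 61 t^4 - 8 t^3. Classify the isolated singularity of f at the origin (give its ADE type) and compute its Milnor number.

The Hessian of f at 0 has rank 0. Corank 2; j^3 = -(5*s + 2*t)^3 is a perfect cube, so E-series; the 4-jet and mu = 6 give E_6.

Type E_6, Milnor number mu = 6.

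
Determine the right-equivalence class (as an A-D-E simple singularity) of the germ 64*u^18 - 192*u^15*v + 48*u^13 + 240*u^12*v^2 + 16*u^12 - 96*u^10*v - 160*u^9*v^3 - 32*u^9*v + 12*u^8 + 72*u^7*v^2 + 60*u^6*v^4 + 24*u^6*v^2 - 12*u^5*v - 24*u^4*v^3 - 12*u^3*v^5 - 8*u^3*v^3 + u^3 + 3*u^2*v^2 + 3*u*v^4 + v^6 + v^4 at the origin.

E6

The Hessian of f at 0 is [[0, 0], [0, 0]] with rank 0, so corank 2. A Groebner basis of the Jacobian ideal J(f) in C{u,v} is {u^3, u^2*v, u^2/2 + u*v^2, v^3}; counting standard monomials gives mu = 6. Corank 2; j^3 = u^3 is a perfect cube, so E-series; the 4-jet and mu = 6 give E_6.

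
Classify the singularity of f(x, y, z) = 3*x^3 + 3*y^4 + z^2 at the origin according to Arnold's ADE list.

The Hessian of f at 0 has rank 1. Corank 2; j^3 = 3*x^3 is a perfect cube, so E-series; the 4-jet and mu = 6 give E_6.

E_6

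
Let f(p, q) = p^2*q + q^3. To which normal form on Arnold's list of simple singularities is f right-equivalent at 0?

The Hessian of f at 0 is [[0, 0], [0, 0]] with rank 0, so corank 2. A Groebner basis of the Jacobian ideal J(f) in C{p,q} is {q^3, p^2 + 3*q^2, p*q}; counting standard monomials gives mu = 4. Corank 2; j^3 = q*(p^2 + q^2) splits into three distinct lines over C (the quadratic factor has nonzero discriminant), so D_4.

D_{4}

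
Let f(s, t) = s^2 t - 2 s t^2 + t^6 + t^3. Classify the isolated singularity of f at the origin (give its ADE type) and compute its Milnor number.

The Hessian of f at 0 is [[0, 0], [0, 0]] with rank 0, so corank 2. A Groebner basis of the Jacobian ideal J(f) in C{s,t} is {s^2/6 + t^5 - t^2/6, s^3 - t^3, s*t - t^2}; counting standard monomials gives mu = 7. Corank 2; j^3 = t*(s - t)^2 has shape L^2 M (L != M), so D-series; mu = 7 gives D_7.

Type D7, Milnor number mu = 7.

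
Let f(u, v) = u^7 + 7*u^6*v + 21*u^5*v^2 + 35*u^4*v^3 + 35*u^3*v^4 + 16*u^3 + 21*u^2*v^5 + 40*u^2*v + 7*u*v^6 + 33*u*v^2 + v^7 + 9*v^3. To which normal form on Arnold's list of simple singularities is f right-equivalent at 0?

The Hessian of f at 0 has rank 0. Corank 2; j^3 = (u + v)*(4*u + 3*v)^2 has shape L^2 M (L != M), so D-series; mu = 8 gives D_8.

D_8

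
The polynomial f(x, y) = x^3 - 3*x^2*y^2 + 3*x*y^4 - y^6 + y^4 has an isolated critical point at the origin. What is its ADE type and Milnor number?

The Hessian of f at 0 has rank 0. Corank 2; j^3 = x^3 is a perfect cube, so E-series; the 4-jet and mu = 6 give E_6.

Type E_6, Milnor number mu = 6.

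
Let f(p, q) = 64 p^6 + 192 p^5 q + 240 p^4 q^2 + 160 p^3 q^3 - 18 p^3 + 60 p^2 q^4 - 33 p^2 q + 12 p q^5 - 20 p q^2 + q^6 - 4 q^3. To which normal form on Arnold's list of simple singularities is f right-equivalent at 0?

D_7

The Hessian of f at 0 has rank 0. Corank 2; j^3 = -(2*p + q)*(3*p + 2*q)^2 has shape L^2 M (L != M), so D-series; mu = 7 gives D_7.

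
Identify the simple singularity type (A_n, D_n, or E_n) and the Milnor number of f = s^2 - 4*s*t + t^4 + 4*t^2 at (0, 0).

The Hessian of f at 0 is [[2, -4], [-4, 8]] with rank 1, so corank 1. A Groebner basis of the Jacobian ideal J(f) in C{s,t} is {t^3, s - 2*t}; counting standard monomials gives mu = 3. Corank 1: A-series; mu = 3 gives A_3.

Type A3, Milnor number mu = 3.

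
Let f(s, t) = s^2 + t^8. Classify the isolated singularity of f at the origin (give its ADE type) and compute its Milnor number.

Type A_{7}, Milnor number mu = 7.

The Hessian of f at 0 has rank 1. Corank 1: A-series; mu = 7 gives A_7.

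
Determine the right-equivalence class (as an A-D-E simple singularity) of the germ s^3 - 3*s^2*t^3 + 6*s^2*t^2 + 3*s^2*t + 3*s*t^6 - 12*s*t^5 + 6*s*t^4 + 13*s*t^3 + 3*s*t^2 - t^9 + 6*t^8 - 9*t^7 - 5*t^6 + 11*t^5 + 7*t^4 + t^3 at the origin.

E_7

The Hessian of f at 0 has rank 0. Corank 2; j^3 = (s + t)^3 is a perfect cube, so E-series; the 4-jet and mu = 7 give E_7.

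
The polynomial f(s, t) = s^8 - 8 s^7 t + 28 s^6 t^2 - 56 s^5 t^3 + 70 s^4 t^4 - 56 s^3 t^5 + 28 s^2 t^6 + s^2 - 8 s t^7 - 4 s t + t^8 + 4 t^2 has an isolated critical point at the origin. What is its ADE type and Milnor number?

The Hessian of f at 0 has rank 1. Corank 1: A-series; mu = 7 gives A_7.

Type A7, Milnor number mu = 7.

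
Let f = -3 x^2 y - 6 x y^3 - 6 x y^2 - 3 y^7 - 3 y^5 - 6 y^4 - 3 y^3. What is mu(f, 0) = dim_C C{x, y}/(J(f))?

8

The Hessian of f at 0 has rank 0. Corank 2; j^3 = -3*y*(x + y)^2 has shape L^2 M (L != M), so D-series; mu = 8 gives D_8.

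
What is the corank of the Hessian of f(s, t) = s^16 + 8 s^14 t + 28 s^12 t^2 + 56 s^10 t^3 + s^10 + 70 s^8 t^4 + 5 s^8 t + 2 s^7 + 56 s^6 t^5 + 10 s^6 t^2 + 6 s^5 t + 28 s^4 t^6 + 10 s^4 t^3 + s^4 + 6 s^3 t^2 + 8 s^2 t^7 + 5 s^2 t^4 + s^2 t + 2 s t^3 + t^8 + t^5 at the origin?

2

The Hessian at 0 is [[0, 0], [0, 0]] of rank 0; hence corank 2.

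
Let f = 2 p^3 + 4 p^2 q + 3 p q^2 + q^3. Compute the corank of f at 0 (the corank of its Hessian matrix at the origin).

2

Hessian at 0 has rank 0.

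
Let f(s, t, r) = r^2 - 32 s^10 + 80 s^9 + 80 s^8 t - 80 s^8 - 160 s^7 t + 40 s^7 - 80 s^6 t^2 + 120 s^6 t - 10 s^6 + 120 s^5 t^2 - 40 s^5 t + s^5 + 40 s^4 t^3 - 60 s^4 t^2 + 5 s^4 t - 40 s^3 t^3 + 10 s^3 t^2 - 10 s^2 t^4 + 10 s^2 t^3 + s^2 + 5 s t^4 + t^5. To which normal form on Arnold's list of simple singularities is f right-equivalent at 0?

A_{4}

The Hessian of f at 0 has rank 2. Corank 1: A-series; mu = 4 gives A_4.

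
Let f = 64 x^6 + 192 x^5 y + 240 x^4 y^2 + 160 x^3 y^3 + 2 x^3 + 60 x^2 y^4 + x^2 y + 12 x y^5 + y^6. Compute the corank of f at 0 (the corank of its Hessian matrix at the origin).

Hessian at 0 has rank 0.

2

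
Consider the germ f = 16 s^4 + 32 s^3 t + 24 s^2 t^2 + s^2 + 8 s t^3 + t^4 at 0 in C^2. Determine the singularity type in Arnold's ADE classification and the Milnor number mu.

Type A3, Milnor number mu = 3.

The Hessian of f at 0 has rank 1. Corank 1: A-series; mu = 3 gives A_3.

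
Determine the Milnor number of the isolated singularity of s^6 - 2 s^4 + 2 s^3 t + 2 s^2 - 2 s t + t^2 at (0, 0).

1

The Hessian of f at 0 has rank 2. Corank 0: nondegenerate Morse point, so A_1.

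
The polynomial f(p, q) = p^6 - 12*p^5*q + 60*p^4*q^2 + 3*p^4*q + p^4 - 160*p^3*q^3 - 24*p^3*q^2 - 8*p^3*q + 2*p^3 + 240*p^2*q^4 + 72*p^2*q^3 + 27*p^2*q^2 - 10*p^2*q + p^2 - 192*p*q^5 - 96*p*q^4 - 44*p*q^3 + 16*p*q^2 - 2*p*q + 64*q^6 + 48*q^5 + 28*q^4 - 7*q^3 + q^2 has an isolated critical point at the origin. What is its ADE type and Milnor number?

Type A2, Milnor number mu = 2.

The Hessian of f at 0 has rank 1. Corank 1: A-series; mu = 2 gives A_2.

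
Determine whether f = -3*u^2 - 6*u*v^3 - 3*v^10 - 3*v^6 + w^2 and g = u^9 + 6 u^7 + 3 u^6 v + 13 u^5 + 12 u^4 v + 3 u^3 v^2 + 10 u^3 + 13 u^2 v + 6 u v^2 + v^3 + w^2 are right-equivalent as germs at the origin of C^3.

No.

The Hessian of f at 0 has rank 2. Corank 1: A-series; mu = 9 gives A_9. The Hessian of g at 0 has rank 1. Corank 2; j^3 = (2*u + v)*(5*u^2 + 4*u*v + v^2) splits into three distinct lines over C (the quadratic factor has nonzero discriminant), so D_4. f is A_9 but g is D_4, hence not right-equivalent.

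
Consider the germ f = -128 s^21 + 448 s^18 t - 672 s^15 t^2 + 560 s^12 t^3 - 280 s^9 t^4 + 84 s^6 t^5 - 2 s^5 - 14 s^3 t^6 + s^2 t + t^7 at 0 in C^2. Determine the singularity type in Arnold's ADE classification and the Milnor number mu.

The Hessian of f at 0 is [[0, 0], [0, 0]] with rank 0, so corank 2. A Groebner basis of the Jacobian ideal J(f) in C{s,t} is {s^2/7 + t^6, s^3, s*t}; counting standard monomials gives mu = 8. Corank 2; j^3 = s^2*t has shape L^2 M (L != M), so D-series; mu = 8 gives D_8.

Type D_{8}, Milnor number mu = 8.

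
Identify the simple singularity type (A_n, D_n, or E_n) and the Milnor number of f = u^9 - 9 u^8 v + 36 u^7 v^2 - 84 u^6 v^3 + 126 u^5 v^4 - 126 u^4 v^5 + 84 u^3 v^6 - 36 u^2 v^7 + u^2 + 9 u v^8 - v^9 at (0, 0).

Type A8, Milnor number mu = 8.

The Hessian of f at 0 has rank 1. Corank 1: A-series; mu = 8 gives A_8.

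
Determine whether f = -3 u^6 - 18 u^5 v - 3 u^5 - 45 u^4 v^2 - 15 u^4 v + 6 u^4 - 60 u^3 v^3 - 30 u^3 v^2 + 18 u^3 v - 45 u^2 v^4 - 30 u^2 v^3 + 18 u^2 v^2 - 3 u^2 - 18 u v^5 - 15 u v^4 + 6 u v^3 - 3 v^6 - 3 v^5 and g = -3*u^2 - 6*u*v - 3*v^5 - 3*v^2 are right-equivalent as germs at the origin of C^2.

Yes.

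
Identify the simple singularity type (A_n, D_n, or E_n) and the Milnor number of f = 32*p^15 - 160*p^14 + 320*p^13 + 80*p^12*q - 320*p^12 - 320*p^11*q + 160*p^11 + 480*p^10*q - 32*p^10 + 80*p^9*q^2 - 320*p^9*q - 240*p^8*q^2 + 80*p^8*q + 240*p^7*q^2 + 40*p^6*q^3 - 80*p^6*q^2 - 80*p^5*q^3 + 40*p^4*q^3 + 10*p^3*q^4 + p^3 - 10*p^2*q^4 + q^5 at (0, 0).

The Hessian of f at 0 has rank 0. Corank 2; j^3 = p^3 is a perfect cube, so E-series; the 5-jet and mu = 8 give E_8.

Type E_8, Milnor number mu = 8.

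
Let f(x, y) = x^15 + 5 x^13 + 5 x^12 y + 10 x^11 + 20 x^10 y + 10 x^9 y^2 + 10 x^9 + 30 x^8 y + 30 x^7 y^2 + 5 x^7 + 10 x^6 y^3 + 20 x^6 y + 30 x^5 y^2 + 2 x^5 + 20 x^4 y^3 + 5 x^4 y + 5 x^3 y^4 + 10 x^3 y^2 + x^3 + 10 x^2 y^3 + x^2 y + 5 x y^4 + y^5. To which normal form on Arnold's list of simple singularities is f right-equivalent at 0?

D_6

The Hessian of f at 0 has rank 0. Corank 2; j^3 = x^2*(x + y) has shape L^2 M (L != M), so D-series; mu = 6 gives D_6.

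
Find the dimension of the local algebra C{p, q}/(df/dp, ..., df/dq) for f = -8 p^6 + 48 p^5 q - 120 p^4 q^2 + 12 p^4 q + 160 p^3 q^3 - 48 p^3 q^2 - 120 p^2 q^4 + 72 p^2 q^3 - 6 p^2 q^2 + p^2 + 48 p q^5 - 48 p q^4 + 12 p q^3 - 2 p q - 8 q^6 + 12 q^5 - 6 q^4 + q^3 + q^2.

2

The Hessian of f at 0 has rank 1. Corank 1: A-series; mu = 2 gives A_2.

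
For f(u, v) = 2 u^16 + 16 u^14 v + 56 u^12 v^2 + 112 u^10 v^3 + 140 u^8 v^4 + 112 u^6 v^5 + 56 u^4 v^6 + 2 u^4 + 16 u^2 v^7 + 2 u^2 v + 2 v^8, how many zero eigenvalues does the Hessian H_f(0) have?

Hessian at 0 has rank 0.

2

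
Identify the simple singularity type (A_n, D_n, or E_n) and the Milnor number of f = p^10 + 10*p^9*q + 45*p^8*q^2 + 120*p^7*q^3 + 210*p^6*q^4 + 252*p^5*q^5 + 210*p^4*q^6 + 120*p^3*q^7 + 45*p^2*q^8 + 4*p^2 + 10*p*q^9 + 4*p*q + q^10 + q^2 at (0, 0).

The Hessian of f at 0 is [[8, 4], [4, 2]] with rank 1, so corank 1. A Groebner basis of the Jacobian ideal J(f) in C{p,q} is {q^9, p + q/2}; counting standard monomials gives mu = 9. Corank 1: A-series; mu = 9 gives A_9.

Type A_9, Milnor number mu = 9.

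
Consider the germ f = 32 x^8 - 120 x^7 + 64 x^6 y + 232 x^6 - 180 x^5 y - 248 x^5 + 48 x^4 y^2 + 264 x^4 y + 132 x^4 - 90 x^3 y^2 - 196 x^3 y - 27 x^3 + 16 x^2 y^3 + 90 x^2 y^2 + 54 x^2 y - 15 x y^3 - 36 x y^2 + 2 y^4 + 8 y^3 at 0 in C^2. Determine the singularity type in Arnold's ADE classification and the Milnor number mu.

Type E_7, Milnor number mu = 7.

The Hessian of f at 0 has rank 0. Corank 2; j^3 = -(3*x - 2*y)^3 is a perfect cube, so E-series; the 4-jet and mu = 7 give E_7.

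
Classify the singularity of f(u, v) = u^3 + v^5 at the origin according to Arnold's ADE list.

E_{8}

The Hessian of f at 0 is [[0, 0], [0, 0]] with rank 0, so corank 2. A Groebner basis of the Jacobian ideal J(f) in C{u,v} is {v^4, u^2}; counting standard monomials gives mu = 8. Corank 2; j^3 = u^3 is a perfect cube, so E-series; the 5-jet and mu = 8 give E_8.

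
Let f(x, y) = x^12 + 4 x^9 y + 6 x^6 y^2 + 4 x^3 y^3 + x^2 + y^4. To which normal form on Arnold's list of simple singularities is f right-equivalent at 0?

A_3

The Hessian of f at 0 has rank 1. Corank 1: A-series; mu = 3 gives A_3.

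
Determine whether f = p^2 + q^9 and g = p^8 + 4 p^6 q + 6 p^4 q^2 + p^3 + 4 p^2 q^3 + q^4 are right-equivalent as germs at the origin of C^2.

The Hessian of f at 0 is [[2, 0], [0, 0]] with rank 1, so corank 1. A Groebner basis of the Jacobian ideal J(f) in C{p,q} is {q^8, p}; counting standard monomials gives mu = 8. Corank 1: A-series; mu = 8 gives A_8. The Hessian of g at 0 is [[0, 0], [0, 0]] with rank 0, so corank 2. A Groebner basis of the Jacobian ideal J(g) in C{p,q} is {q^3, p^2}; counting standard monomials gives mu = 6. Corank 2; j^3 = p^3 is a perfect cube, so E-series; the 4-jet and mu = 6 give E_6. f is A_8 but g is E_6, hence not right-equivalent.

No.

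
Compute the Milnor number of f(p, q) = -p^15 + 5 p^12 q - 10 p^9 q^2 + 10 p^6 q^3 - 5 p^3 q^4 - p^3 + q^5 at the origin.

8

The Hessian of f at 0 is [[0, 0], [0, 0]] with rank 0, so corank 2. A Groebner basis of the Jacobian ideal J(f) in C{p,q} is {q^4, p^2}; counting standard monomials gives mu = 8. Corank 2; j^3 = -p^3 is a perfect cube, so E-series; the 5-jet and mu = 8 give E_8.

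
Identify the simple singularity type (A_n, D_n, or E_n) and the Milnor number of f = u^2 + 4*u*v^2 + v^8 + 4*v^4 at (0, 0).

Type A7, Milnor number mu = 7.

The Hessian of f at 0 has rank 1. Corank 1: A-series; mu = 7 gives A_7.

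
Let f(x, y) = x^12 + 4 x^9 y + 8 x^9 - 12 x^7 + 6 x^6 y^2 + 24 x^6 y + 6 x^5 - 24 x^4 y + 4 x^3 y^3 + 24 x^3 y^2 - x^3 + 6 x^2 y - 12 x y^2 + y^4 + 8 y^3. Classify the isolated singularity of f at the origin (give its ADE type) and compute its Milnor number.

Type E_6, Milnor number mu = 6.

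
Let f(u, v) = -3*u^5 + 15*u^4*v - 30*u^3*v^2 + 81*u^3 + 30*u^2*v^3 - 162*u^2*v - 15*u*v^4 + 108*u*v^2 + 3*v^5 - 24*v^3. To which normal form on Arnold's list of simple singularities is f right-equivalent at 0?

The Hessian of f at 0 is [[0, 0], [0, 0]] with rank 0, so corank 2. A Groebner basis of the Jacobian ideal J(f) in C{u,v} is {v^5, u*v^3 - 3*v^4/4, u^2 - 4*u*v/3 + 4*v^2/9}; counting standard monomials gives mu = 8. Corank 2; j^3 = 3*(3*u - 2*v)^3 is a perfect cube, so E-series; the 5-jet and mu = 8 give E_8.

E_8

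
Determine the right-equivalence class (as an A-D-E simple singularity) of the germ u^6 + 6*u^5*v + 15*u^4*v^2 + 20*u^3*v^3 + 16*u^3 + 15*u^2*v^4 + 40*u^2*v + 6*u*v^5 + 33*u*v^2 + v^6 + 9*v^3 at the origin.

The Hessian of f at 0 is [[0, 0], [0, 0]] with rank 0, so corank 2. A Groebner basis of the Jacobian ideal J(f) in C{u,v} is {-2048*u*v/3 + v^5 - 512*v^2, u*v^2 + 3*v^3/4, u^2 + 7*u*v/4 + 3*v^2/4}; counting standard monomials gives mu = 7. Corank 2; j^3 = (u + v)*(4*u + 3*v)^2 has shape L^2 M (L != M), so D-series; mu = 7 gives D_7.

D7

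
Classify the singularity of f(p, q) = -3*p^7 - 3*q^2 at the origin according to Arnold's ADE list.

A6

The Hessian of f at 0 has rank 1. Corank 1: A-series; mu = 6 gives A_6.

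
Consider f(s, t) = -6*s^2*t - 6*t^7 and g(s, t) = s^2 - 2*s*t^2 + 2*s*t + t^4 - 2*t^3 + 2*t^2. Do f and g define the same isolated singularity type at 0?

No.

The Hessian of f at 0 has rank 0. Corank 2; j^3 = -6*s^2*t has shape L^2 M (L != M), so D-series; mu = 8 gives D_8. The Hessian of g at 0 has rank 2. Corank 0: nondegenerate Morse point, so A_1. f is D_8 but g is A_1, hence not right-equivalent.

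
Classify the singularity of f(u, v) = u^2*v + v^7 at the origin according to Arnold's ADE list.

D_8

The Hessian of f at 0 has rank 0. Corank 2; j^3 = u^2*v has shape L^2 M (L != M), so D-series; mu = 8 gives D_8.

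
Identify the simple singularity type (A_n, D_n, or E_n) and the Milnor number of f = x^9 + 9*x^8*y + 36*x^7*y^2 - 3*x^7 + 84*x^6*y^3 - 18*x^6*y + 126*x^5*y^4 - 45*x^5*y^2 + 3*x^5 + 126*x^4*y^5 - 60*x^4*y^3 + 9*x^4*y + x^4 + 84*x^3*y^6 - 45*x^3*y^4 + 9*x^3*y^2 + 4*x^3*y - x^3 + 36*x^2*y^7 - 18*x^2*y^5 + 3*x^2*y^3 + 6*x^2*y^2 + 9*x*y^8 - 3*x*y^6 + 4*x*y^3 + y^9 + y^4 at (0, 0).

Type E_6, Milnor number mu = 6.

The Hessian of f at 0 has rank 0. Corank 2; j^3 = -x^3 is a perfect cube, so E-series; the 4-jet and mu = 6 give E_6.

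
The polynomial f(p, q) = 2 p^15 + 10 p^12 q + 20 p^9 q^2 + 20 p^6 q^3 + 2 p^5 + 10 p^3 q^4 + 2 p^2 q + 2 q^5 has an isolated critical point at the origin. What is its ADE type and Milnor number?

The Hessian of f at 0 has rank 0. Corank 2; j^3 = 2*p^2*q has shape L^2 M (L != M), so D-series; mu = 6 gives D_6.

Type D6, Milnor number mu = 6.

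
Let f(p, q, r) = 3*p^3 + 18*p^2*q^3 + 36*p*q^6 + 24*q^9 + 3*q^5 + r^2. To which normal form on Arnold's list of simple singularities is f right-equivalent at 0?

E8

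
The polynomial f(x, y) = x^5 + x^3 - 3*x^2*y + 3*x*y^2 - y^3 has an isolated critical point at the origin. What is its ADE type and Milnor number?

The Hessian of f at 0 has rank 0. Corank 2; j^3 = (x - y)^3 is a perfect cube, so E-series; the 5-jet and mu = 8 give E_8.

Type E_8, Milnor number mu = 8.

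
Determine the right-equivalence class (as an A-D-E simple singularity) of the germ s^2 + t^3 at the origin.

A_{2}

The Hessian of f at 0 is [[2, 0], [0, 0]] with rank 1, so corank 1. A Groebner basis of the Jacobian ideal J(f) in C{s,t} is {t^2, s}; counting standard monomials gives mu = 2. Corank 1: A-series; mu = 2 gives A_2.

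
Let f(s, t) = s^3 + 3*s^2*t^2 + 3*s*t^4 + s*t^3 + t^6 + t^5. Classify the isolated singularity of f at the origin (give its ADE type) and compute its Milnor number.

Type E_{7}, Milnor number mu = 7.

The Hessian of f at 0 has rank 0. Corank 2; j^3 = s^3 is a perfect cube, so E-series; the 4-jet and mu = 7 give E_7.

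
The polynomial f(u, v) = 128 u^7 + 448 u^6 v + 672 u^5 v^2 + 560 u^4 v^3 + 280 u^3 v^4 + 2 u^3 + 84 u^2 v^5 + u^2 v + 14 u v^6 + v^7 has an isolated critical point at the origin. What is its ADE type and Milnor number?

Type D_{8}, Milnor number mu = 8.

The Hessian of f at 0 has rank 0. Corank 2; j^3 = u^2*(2*u + v) has shape L^2 M (L != M), so D-series; mu = 8 gives D_8.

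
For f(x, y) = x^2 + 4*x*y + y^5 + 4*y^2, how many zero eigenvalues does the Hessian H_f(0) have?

The Hessian at 0 is [[2, 4], [4, 8]] of rank 1; hence corank 1.

1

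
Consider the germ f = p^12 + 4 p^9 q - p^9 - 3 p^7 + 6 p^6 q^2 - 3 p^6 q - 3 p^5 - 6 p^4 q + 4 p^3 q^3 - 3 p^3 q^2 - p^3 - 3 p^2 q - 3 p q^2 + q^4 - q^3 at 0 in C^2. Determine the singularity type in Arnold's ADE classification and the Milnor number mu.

The Hessian of f at 0 has rank 0. Corank 2; j^3 = -(p + q)^3 is a perfect cube, so E-series; the 4-jet and mu = 6 give E_6.

Type E6, Milnor number mu = 6.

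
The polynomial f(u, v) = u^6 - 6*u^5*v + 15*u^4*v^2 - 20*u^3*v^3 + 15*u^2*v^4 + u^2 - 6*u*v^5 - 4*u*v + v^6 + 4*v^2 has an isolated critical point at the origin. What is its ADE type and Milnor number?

Type A_5, Milnor number mu = 5.

The Hessian of f at 0 has rank 1. Corank 1: A-series; mu = 5 gives A_5.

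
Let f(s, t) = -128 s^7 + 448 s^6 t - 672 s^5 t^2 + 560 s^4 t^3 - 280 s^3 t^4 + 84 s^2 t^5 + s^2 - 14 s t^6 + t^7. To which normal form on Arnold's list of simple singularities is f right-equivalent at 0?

A_6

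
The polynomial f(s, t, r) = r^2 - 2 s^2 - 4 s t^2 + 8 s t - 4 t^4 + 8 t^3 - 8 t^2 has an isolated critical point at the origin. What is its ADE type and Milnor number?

Type A_{3}, Milnor number mu = 3.

The Hessian of f at 0 is [[-4, 8, 0], [8, -16, 0], [0, 0, 2]] with rank 2, so corank 1. A Groebner basis of the Jacobian ideal J(f) in C{s,t,r} is {s^2 + 4*s - 8*t, s*t + 2*s - 4*t, s + t^2 - 2*t, r}; counting standard monomials gives mu = 3. Corank 1: A-series; mu = 3 gives A_3.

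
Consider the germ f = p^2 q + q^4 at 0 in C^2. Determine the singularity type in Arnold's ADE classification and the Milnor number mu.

Type D5, Milnor number mu = 5.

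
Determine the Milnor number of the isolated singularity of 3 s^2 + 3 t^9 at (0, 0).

8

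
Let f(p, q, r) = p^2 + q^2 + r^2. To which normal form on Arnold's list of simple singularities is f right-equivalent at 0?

A_1

The Hessian of f at 0 has rank 3. Corank 0: nondegenerate Morse point, so A_1.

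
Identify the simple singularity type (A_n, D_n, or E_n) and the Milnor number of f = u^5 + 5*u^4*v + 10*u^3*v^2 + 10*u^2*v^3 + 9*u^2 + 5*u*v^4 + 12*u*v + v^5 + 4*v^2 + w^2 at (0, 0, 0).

Type A_{4}, Milnor number mu = 4.

The Hessian of f at 0 has rank 2. Corank 1: A-series; mu = 4 gives A_4.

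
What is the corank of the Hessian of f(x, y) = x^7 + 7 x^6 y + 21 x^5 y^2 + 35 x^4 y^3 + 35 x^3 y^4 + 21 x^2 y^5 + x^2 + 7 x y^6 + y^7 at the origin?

1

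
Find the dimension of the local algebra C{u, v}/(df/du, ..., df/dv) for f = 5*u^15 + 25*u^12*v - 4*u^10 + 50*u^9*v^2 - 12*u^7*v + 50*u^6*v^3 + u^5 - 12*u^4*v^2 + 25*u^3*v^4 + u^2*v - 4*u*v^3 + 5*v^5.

The Hessian of f at 0 is [[0, 0], [0, 0]] with rank 0, so corank 2. A Groebner basis of the Jacobian ideal J(f) in C{u,v} is {u^3, u^2*v, 2*u^2 + u*v^2, -u*v/2 + v^3}; counting standard monomials gives mu = 6. Corank 2; j^3 = u^2*v has shape L^2 M (L != M), so D-series; mu = 6 gives D_6.

6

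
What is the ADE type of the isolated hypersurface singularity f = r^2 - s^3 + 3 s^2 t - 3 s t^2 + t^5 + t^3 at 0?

The Hessian of f at 0 is [[0, 0, 0], [0, 0, 0], [0, 0, 2]] with rank 1, so corank 2. A Groebner basis of the Jacobian ideal J(f) in C{s,t,r} is {t^4, s^2 - 2*s*t + t^2, r}; counting standard monomials gives mu = 8. Corank 2; j^3 = -(s - t)^3 is a perfect cube, so E-series; the 5-jet and mu = 8 give E_8.

E_8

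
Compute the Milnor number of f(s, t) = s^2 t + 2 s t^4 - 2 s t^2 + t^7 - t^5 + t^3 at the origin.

6

The Hessian of f at 0 has rank 0. Corank 2; j^3 = t*(s - t)^2 has shape L^2 M (L != M), so D-series; mu = 6 gives D_6.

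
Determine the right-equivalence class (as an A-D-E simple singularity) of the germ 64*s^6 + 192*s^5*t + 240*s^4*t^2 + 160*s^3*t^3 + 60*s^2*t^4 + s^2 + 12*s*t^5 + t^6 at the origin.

A_{5}

The Hessian of f at 0 has rank 1. Corank 1: A-series; mu = 5 gives A_5.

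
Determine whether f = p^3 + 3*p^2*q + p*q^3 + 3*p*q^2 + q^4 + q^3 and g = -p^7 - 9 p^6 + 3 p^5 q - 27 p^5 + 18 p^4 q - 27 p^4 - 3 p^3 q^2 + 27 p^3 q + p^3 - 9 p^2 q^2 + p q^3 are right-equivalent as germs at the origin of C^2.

Yes.

The Hessian of f at 0 is [[0, 0], [0, 0]] with rank 0, so corank 2. A Groebner basis of the Jacobian ideal J(f) in C{p,q} is {p^3 + 3*p^2*q + 6*p^2 + 12*p*q + 6*q^2, -3*p^2 + p*q^2 - 6*p*q - 3*q^2, 3*p^2 + 6*p*q + q^3 + 3*q^2}; counting standard monomials gives mu = 7. Corank 2; j^3 = (p + q)^3 is a perfect cube, so E-series; the 4-jet and mu = 7 give E_7. The Hessian of g at 0 is [[0, 0], [0, 0]] with rank 0, so corank 2. A Groebner basis of the Jacobian ideal J(g) in C{p,q} is {p^2/3 + q^4 + q^3/9, p^3, p^2*q - p^2/9 - q^3/27, -2*p^2/3 + p*q^2 - 2*q^3/9}; counting standard monomials gives mu = 7. Corank 2; j^3 = p^3 is a perfect cube, so E-series; the 4-jet and mu = 7 give E_7. Both have type E_7, hence right-equivalent.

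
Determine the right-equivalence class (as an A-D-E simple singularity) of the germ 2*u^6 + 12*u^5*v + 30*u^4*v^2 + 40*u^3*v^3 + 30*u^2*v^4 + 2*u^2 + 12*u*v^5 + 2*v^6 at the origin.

The Hessian of f at 0 has rank 1. Corank 1: A-series; mu = 5 gives A_5.

A5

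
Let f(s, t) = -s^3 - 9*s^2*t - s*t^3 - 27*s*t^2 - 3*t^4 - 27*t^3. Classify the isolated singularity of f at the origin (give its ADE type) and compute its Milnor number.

Type E7, Milnor number mu = 7.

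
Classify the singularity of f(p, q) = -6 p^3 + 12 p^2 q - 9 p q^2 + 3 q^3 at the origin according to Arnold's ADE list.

The Hessian of f at 0 has rank 0. Corank 2; j^3 = -3*(p - q)*(2*p^2 - 2*p*q + q^2) splits into three distinct lines over C (the quadratic factor has nonzero discriminant), so D_4.

D_{4}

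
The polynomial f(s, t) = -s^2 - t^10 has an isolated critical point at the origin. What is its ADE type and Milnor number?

Type A_{9}, Milnor number mu = 9.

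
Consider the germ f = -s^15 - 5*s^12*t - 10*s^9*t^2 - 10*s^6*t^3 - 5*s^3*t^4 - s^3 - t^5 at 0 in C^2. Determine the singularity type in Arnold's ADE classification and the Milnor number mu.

Type E8, Milnor number mu = 8.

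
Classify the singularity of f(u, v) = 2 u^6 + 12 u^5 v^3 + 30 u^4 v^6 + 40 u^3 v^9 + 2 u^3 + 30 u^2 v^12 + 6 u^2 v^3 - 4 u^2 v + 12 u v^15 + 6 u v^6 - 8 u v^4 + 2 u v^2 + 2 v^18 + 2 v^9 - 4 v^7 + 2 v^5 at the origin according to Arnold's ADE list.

The Hessian of f at 0 has rank 0. Corank 2; j^3 = 2*u*(u - v)^2 has shape L^2 M (L != M), so D-series; mu = 7 gives D_7.

D7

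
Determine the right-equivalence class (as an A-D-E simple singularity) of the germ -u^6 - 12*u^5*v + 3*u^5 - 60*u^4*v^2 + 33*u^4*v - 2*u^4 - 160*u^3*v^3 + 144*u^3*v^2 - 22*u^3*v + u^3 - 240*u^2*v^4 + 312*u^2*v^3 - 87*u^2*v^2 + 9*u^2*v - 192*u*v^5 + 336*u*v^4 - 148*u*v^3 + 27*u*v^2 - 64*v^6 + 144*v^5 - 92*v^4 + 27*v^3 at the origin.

E_6

The Hessian of f at 0 is [[0, 0], [0, 0]] with rank 0, so corank 2. A Groebner basis of the Jacobian ideal J(f) in C{u,v} is {u^3 + 27*u^2 + 162*u*v + 243*v^2, u^2*v - 21*u^2/2 - 63*u*v - 189*v^2/2, 4*u^2 + u*v^2 + 24*u*v + 36*v^2, -3*u^2/2 - 9*u*v + v^3 - 27*v^2/2}; counting standard monomials gives mu = 6. Corank 2; j^3 = (u + 3*v)^3 is a perfect cube, so E-series; the 4-jet and mu = 6 give E_6.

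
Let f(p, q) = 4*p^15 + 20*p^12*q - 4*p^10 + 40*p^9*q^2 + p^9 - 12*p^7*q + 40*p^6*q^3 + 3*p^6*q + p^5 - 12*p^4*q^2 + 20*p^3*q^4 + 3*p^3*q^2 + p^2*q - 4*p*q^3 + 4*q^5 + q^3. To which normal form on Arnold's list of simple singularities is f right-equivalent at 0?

The Hessian of f at 0 is [[0, 0], [0, 0]] with rank 0, so corank 2. A Groebner basis of the Jacobian ideal J(f) in C{p,q} is {q^3, p^2 + 3*q^2, p*q}; counting standard monomials gives mu = 4. Corank 2; j^3 = q*(p^2 + q^2) splits into three distinct lines over C (the quadratic factor has nonzero discriminant), so D_4.

D_{4}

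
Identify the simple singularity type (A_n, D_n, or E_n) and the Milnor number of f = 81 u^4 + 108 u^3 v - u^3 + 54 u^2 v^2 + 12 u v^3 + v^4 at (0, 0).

The Hessian of f at 0 is [[0, 0], [0, 0]] with rank 0, so corank 2. A Groebner basis of the Jacobian ideal J(f) in C{u,v} is {v^4, u*v^2 + v^3/9, u^2}; counting standard monomials gives mu = 6. Corank 2; j^3 = -u^3 is a perfect cube, so E-series; the 4-jet and mu = 6 give E_6.

Type E_6, Milnor number mu = 6.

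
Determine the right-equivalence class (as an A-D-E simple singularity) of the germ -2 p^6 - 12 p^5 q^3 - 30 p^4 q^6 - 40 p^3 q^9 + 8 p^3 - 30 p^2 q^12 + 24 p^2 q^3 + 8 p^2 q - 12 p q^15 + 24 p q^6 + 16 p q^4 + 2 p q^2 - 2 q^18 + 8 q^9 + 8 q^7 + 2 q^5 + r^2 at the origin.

D_7

The Hessian of f at 0 is [[0, 0, 0], [0, 0, 0], [0, 0, 2]] with rank 1, so corank 2. A Groebner basis of the Jacobian ideal J(f) in C{p,q,r} is {-2*p^2 - p*q + q^4, p^3 - 16*p^2 - 16*p*q + q^3/8 - 4*q^2, p^2*q + 64*p^2/3 + 64*p*q/3 - q^3/4 + 16*q^2/3, -64*p^2/3 + p*q^2 - 64*p*q/3 + q^3/2 - 16*q^2/3, r}; counting standard monomials gives mu = 7. Corank 2; j^3 = 2*p*(2*p + q)^2 has shape L^2 M (L != M), so D-series; mu = 7 gives D_7.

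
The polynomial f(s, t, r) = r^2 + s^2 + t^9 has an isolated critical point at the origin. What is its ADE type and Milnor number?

Type A_{8}, Milnor number mu = 8.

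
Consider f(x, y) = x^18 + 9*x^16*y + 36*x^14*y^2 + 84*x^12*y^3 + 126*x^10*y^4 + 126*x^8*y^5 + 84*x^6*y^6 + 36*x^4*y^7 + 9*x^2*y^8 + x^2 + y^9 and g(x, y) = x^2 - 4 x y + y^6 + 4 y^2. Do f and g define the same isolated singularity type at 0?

The Hessian of f at 0 has rank 1. Corank 1: A-series; mu = 8 gives A_8. The Hessian of g at 0 has rank 1. Corank 1: A-series; mu = 5 gives A_5. f is A_8 but g is A_5, hence not right-equivalent.

No.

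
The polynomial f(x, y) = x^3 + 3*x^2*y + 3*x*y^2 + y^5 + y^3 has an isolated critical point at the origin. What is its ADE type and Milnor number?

Type E8, Milnor number mu = 8.

The Hessian of f at 0 is [[0, 0], [0, 0]] with rank 0, so corank 2. A Groebner basis of the Jacobian ideal J(f) in C{x,y} is {y^4, x^2 + 2*x*y + y^2}; counting standard monomials gives mu = 8. Corank 2; j^3 = (x + y)^3 is a perfect cube, so E-series; the 5-jet and mu = 8 give E_8.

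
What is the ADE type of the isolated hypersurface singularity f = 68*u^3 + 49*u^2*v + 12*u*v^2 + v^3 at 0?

D4

The Hessian of f at 0 has rank 0. Corank 2; j^3 = (4*u + v)*(17*u^2 + 8*u*v + v^2) splits into three distinct lines over C (the quadratic factor has nonzero discriminant), so D_4.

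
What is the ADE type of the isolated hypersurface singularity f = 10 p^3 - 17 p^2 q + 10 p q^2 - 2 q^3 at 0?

The Hessian of f at 0 has rank 0. Corank 2; j^3 = (2*p - q)*(5*p^2 - 6*p*q + 2*q^2) splits into three distinct lines over C (the quadratic factor has nonzero discriminant), so D_4.

D4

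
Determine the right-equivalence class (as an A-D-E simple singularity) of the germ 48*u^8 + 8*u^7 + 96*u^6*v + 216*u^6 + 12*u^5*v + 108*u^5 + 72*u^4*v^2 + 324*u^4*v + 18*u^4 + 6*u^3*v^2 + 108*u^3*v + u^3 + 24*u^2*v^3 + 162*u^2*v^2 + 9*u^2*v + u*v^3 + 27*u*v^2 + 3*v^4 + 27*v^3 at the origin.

E_{7}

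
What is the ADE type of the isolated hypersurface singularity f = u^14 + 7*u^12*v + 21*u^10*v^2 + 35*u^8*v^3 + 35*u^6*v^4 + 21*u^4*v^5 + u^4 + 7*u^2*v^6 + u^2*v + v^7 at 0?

D8

The Hessian of f at 0 is [[0, 0], [0, 0]] with rank 0, so corank 2. A Groebner basis of the Jacobian ideal J(f) in C{u,v} is {u^2/7 + v^6, u^3, u*v}; counting standard monomials gives mu = 8. Corank 2; j^3 = u^2*v has shape L^2 M (L != M), so D-series; mu = 8 gives D_8.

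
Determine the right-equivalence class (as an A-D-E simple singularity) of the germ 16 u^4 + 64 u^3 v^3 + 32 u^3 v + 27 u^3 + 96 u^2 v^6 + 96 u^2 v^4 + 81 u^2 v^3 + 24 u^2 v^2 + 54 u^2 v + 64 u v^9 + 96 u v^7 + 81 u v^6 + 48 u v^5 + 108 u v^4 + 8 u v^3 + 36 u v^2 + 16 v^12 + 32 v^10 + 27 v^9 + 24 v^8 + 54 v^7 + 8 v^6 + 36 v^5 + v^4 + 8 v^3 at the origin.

E_6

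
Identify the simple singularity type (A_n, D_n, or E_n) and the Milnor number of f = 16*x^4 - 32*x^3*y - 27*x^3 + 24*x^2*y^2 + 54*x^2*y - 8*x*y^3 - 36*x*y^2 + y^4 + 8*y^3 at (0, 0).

Type E_6, Milnor number mu = 6.

The Hessian of f at 0 has rank 0. Corank 2; j^3 = -(3*x - 2*y)^3 is a perfect cube, so E-series; the 4-jet and mu = 6 give E_6.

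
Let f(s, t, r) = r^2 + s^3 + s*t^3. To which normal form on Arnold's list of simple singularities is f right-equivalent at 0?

E_{7}

The Hessian of f at 0 has rank 1. Corank 2; j^3 = s^3 is a perfect cube, so E-series; the 4-jet and mu = 7 give E_7.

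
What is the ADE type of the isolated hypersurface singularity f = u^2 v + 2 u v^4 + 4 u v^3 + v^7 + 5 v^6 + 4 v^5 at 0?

D7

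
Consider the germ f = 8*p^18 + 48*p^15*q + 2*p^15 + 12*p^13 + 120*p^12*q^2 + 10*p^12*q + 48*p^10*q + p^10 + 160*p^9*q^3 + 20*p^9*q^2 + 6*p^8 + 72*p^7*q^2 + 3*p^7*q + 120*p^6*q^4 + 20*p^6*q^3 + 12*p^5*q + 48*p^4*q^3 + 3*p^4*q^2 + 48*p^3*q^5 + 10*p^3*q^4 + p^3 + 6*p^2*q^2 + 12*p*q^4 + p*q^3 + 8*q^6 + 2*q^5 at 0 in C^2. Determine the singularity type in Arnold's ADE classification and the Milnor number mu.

The Hessian of f at 0 has rank 0. Corank 2; j^3 = p^3 is a perfect cube, so E-series; the 4-jet and mu = 7 give E_7.

Type E_7, Milnor number mu = 7.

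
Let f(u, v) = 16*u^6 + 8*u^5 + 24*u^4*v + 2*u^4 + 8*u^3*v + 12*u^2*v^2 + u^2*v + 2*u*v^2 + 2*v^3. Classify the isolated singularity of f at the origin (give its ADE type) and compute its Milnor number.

The Hessian of f at 0 has rank 0. Corank 2; j^3 = v*(u^2 + 2*u*v + 2*v^2) splits into three distinct lines over C (the quadratic factor has nonzero discriminant), so D_4.

Type D_{4}, Milnor number mu = 4.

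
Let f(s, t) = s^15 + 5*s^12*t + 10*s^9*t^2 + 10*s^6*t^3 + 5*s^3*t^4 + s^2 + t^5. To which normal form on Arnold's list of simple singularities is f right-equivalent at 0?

A4

The Hessian of f at 0 is [[2, 0], [0, 0]] with rank 1, so corank 1. A Groebner basis of the Jacobian ideal J(f) in C{s,t} is {t^4, s}; counting standard monomials gives mu = 4. Corank 1: A-series; mu = 4 gives A_4.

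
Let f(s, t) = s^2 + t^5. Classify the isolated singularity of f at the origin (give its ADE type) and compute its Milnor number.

The Hessian of f at 0 has rank 1. Corank 1: A-series; mu = 4 gives A_4.

Type A_{4}, Milnor number mu = 4.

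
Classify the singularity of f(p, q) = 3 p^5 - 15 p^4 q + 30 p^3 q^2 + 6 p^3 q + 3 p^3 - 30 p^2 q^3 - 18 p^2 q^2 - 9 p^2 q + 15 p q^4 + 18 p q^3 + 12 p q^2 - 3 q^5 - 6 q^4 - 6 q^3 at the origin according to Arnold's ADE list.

The Hessian of f at 0 has rank 0. Corank 2; j^3 = 3*(p - q)*(p^2 - 2*p*q + 2*q^2) splits into three distinct lines over C (the quadratic factor has nonzero discriminant), so D_4.

D_4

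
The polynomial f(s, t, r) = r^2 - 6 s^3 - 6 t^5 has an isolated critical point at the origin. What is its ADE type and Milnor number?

Type E_{8}, Milnor number mu = 8.

The Hessian of f at 0 is [[0, 0, 0], [0, 0, 0], [0, 0, 2]] with rank 1, so corank 2. A Groebner basis of the Jacobian ideal J(f) in C{s,t,r} is {t^4, s^2, r}; counting standard monomials gives mu = 8. Corank 2; j^3 = -6*s^3 is a perfect cube, so E-series; the 5-jet and mu = 8 give E_8.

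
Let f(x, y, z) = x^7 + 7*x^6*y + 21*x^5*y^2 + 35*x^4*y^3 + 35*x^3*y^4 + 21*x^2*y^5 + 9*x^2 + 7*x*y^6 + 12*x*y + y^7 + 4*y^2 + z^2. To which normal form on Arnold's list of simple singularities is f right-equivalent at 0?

A_6

The Hessian of f at 0 has rank 2. Corank 1: A-series; mu = 6 gives A_6.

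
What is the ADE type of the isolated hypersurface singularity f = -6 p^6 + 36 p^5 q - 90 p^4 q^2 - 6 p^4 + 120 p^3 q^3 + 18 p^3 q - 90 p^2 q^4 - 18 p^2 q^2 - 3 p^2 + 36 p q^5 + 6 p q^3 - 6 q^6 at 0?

A_5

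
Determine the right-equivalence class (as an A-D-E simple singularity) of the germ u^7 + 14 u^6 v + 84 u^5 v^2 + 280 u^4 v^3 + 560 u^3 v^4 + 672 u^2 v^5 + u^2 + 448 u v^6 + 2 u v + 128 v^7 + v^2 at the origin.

A_{6}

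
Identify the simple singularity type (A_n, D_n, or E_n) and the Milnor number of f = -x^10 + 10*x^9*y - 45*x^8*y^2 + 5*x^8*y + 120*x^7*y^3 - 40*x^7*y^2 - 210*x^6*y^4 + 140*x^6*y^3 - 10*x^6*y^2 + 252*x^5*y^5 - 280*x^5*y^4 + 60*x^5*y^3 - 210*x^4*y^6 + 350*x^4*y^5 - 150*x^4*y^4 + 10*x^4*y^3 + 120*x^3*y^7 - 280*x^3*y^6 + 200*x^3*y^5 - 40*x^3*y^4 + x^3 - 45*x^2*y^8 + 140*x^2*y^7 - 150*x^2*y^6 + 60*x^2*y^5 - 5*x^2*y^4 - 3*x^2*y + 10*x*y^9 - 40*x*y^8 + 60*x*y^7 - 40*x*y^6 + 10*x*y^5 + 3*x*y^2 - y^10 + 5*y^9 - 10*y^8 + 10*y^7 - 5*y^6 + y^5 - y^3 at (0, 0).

The Hessian of f at 0 has rank 0. Corank 2; j^3 = (x - y)^3 is a perfect cube, so E-series; the 5-jet and mu = 8 give E_8.

Type E_{8}, Milnor number mu = 8.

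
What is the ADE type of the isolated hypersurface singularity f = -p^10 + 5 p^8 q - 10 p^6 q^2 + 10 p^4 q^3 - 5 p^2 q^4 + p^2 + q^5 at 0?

A_{4}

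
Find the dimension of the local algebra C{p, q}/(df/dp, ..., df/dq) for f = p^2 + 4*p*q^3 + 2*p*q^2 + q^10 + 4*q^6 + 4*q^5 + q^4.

9

The Hessian of f at 0 has rank 1. Corank 1: A-series; mu = 9 gives A_9.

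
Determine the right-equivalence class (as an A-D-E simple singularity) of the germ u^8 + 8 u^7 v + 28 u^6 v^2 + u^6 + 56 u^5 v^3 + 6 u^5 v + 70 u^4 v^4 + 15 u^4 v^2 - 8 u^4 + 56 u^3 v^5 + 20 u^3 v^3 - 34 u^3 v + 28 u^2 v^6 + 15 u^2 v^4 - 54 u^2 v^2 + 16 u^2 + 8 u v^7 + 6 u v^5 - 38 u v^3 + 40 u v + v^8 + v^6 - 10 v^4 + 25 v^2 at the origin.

A_7

The Hessian of f at 0 has rank 1. Corank 1: A-series; mu = 7 gives A_7.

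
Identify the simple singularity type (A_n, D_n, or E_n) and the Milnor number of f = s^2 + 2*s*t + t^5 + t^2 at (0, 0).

Type A4, Milnor number mu = 4.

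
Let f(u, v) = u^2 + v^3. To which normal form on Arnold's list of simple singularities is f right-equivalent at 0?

The Hessian of f at 0 is [[2, 0], [0, 0]] with rank 1, so corank 1. A Groebner basis of the Jacobian ideal J(f) in C{u,v} is {v^2, u}; counting standard monomials gives mu = 2. Corank 1: A-series; mu = 2 gives A_2.

A_2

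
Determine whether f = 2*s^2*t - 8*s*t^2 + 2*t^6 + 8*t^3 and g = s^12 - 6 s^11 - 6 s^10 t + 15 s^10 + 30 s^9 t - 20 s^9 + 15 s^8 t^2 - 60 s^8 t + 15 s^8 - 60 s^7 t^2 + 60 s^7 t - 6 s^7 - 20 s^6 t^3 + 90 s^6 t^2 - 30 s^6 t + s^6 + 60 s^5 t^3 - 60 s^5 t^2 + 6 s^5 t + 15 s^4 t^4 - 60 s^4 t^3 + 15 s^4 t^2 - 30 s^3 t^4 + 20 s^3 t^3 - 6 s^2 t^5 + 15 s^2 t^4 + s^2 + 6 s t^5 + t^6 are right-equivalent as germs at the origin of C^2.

No.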